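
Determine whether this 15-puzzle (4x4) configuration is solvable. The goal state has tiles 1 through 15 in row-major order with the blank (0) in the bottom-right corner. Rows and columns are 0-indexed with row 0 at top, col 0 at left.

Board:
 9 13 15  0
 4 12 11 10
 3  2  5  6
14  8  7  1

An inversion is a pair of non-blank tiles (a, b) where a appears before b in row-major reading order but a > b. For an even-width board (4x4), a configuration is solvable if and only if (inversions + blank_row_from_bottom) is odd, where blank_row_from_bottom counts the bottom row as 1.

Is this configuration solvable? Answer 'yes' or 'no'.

Inversions: 69
Blank is in row 0 (0-indexed from top), which is row 4 counting from the bottom (bottom = 1).
69 + 4 = 73, which is odd, so the puzzle is solvable.

Answer: yes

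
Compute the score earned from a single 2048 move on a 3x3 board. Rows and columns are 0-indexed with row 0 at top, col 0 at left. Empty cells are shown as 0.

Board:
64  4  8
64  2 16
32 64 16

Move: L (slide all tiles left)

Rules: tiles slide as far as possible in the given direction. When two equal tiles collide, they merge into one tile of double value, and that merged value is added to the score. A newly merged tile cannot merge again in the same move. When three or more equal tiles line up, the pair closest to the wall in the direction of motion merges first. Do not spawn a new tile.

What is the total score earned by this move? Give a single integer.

Answer: 0

Derivation:
Slide left:
row 0: [64, 4, 8] -> [64, 4, 8]  score +0 (running 0)
row 1: [64, 2, 16] -> [64, 2, 16]  score +0 (running 0)
row 2: [32, 64, 16] -> [32, 64, 16]  score +0 (running 0)
Board after move:
64  4  8
64  2 16
32 64 16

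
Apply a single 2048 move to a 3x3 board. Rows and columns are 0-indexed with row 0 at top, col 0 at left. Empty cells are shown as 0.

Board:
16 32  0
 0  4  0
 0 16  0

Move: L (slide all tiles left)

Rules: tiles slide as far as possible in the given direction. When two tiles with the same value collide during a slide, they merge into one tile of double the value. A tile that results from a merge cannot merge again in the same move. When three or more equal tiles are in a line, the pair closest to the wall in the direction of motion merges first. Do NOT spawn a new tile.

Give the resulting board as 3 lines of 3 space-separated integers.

Answer: 16 32  0
 4  0  0
16  0  0

Derivation:
Slide left:
row 0: [16, 32, 0] -> [16, 32, 0]
row 1: [0, 4, 0] -> [4, 0, 0]
row 2: [0, 16, 0] -> [16, 0, 0]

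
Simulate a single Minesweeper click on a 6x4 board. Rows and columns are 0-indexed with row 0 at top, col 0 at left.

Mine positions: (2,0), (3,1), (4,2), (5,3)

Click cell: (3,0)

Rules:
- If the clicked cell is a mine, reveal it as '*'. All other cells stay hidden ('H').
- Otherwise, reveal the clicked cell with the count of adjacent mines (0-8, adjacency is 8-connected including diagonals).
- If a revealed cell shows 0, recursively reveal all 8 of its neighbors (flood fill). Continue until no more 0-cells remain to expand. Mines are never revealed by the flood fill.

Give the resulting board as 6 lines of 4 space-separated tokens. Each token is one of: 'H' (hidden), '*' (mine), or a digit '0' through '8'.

H H H H
H H H H
H H H H
2 H H H
H H H H
H H H H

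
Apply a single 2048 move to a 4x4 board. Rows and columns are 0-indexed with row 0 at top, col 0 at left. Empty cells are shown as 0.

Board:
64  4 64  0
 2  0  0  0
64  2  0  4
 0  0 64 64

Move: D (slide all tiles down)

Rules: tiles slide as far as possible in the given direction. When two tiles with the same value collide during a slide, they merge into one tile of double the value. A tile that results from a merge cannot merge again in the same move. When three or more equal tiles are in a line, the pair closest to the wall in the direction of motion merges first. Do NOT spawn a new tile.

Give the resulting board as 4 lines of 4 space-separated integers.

Answer:   0   0   0   0
 64   0   0   0
  2   4   0   4
 64   2 128  64

Derivation:
Slide down:
col 0: [64, 2, 64, 0] -> [0, 64, 2, 64]
col 1: [4, 0, 2, 0] -> [0, 0, 4, 2]
col 2: [64, 0, 0, 64] -> [0, 0, 0, 128]
col 3: [0, 0, 4, 64] -> [0, 0, 4, 64]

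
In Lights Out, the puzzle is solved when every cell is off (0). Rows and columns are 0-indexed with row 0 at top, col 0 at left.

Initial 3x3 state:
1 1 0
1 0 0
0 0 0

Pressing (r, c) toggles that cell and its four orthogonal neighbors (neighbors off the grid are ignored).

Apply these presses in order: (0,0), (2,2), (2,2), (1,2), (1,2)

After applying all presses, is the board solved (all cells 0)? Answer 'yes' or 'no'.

Answer: yes

Derivation:
After press 1 at (0,0):
0 0 0
0 0 0
0 0 0

After press 2 at (2,2):
0 0 0
0 0 1
0 1 1

After press 3 at (2,2):
0 0 0
0 0 0
0 0 0

After press 4 at (1,2):
0 0 1
0 1 1
0 0 1

After press 5 at (1,2):
0 0 0
0 0 0
0 0 0

Lights still on: 0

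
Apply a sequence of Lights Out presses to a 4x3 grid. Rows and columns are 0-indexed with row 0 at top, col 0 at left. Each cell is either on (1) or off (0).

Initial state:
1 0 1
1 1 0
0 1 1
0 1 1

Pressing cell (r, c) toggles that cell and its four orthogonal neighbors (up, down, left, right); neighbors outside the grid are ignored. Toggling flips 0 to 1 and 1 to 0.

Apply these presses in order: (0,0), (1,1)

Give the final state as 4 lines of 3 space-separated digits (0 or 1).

After press 1 at (0,0):
0 1 1
0 1 0
0 1 1
0 1 1

After press 2 at (1,1):
0 0 1
1 0 1
0 0 1
0 1 1

Answer: 0 0 1
1 0 1
0 0 1
0 1 1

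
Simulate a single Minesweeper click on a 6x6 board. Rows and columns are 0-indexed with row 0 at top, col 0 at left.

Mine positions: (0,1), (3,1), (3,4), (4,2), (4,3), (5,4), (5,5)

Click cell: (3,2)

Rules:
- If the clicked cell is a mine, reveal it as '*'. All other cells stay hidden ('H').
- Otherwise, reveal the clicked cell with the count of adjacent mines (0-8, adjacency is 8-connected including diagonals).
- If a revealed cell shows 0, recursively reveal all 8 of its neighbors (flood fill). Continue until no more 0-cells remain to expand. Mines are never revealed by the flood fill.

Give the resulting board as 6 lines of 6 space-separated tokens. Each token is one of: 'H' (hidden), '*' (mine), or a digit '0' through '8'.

H H H H H H
H H H H H H
H H H H H H
H H 3 H H H
H H H H H H
H H H H H H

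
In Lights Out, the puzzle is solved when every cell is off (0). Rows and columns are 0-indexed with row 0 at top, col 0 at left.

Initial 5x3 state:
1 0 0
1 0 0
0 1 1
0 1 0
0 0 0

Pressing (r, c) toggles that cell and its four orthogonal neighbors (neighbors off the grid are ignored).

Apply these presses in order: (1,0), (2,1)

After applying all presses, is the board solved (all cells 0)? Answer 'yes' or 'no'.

After press 1 at (1,0):
0 0 0
0 1 0
1 1 1
0 1 0
0 0 0

After press 2 at (2,1):
0 0 0
0 0 0
0 0 0
0 0 0
0 0 0

Lights still on: 0

Answer: yes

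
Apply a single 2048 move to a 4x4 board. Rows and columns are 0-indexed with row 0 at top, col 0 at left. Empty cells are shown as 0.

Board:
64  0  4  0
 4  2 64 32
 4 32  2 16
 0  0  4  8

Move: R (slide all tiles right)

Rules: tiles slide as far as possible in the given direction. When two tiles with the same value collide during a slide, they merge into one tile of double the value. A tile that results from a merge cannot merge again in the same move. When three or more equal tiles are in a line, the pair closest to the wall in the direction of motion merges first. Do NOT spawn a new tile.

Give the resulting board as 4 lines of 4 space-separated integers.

Answer:  0  0 64  4
 4  2 64 32
 4 32  2 16
 0  0  4  8

Derivation:
Slide right:
row 0: [64, 0, 4, 0] -> [0, 0, 64, 4]
row 1: [4, 2, 64, 32] -> [4, 2, 64, 32]
row 2: [4, 32, 2, 16] -> [4, 32, 2, 16]
row 3: [0, 0, 4, 8] -> [0, 0, 4, 8]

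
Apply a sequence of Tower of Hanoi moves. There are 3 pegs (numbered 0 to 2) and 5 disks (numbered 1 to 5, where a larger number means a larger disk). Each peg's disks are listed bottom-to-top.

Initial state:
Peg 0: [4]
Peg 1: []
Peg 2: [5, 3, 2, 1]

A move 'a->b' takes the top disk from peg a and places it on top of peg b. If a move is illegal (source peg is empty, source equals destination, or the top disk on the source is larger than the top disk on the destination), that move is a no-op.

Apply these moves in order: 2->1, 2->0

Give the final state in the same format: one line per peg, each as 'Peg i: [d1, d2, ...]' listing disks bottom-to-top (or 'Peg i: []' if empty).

Answer: Peg 0: [4, 2]
Peg 1: [1]
Peg 2: [5, 3]

Derivation:
After move 1 (2->1):
Peg 0: [4]
Peg 1: [1]
Peg 2: [5, 3, 2]

After move 2 (2->0):
Peg 0: [4, 2]
Peg 1: [1]
Peg 2: [5, 3]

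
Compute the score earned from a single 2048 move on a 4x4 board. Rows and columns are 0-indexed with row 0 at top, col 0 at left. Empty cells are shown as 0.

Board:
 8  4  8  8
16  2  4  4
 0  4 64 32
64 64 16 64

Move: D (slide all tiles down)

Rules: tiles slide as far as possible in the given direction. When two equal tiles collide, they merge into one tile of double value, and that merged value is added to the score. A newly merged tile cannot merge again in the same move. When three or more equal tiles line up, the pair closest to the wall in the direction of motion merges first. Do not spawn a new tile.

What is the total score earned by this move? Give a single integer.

Answer: 0

Derivation:
Slide down:
col 0: [8, 16, 0, 64] -> [0, 8, 16, 64]  score +0 (running 0)
col 1: [4, 2, 4, 64] -> [4, 2, 4, 64]  score +0 (running 0)
col 2: [8, 4, 64, 16] -> [8, 4, 64, 16]  score +0 (running 0)
col 3: [8, 4, 32, 64] -> [8, 4, 32, 64]  score +0 (running 0)
Board after move:
 0  4  8  8
 8  2  4  4
16  4 64 32
64 64 16 64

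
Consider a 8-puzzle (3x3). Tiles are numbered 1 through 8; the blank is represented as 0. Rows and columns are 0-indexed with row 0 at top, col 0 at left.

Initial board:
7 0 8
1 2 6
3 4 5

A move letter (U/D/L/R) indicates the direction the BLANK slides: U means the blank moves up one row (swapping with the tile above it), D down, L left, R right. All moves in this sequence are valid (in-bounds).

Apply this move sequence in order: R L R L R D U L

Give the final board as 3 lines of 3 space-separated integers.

Answer: 7 0 8
1 2 6
3 4 5

Derivation:
After move 1 (R):
7 8 0
1 2 6
3 4 5

After move 2 (L):
7 0 8
1 2 6
3 4 5

After move 3 (R):
7 8 0
1 2 6
3 4 5

After move 4 (L):
7 0 8
1 2 6
3 4 5

After move 5 (R):
7 8 0
1 2 6
3 4 5

After move 6 (D):
7 8 6
1 2 0
3 4 5

After move 7 (U):
7 8 0
1 2 6
3 4 5

After move 8 (L):
7 0 8
1 2 6
3 4 5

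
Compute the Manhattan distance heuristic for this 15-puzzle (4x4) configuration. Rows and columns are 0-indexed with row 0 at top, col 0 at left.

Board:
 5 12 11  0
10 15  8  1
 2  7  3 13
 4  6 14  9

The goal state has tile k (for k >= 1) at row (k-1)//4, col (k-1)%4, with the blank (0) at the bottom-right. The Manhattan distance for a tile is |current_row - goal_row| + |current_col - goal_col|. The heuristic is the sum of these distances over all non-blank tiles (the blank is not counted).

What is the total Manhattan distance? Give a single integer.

Tile 5: at (0,0), goal (1,0), distance |0-1|+|0-0| = 1
Tile 12: at (0,1), goal (2,3), distance |0-2|+|1-3| = 4
Tile 11: at (0,2), goal (2,2), distance |0-2|+|2-2| = 2
Tile 10: at (1,0), goal (2,1), distance |1-2|+|0-1| = 2
Tile 15: at (1,1), goal (3,2), distance |1-3|+|1-2| = 3
Tile 8: at (1,2), goal (1,3), distance |1-1|+|2-3| = 1
Tile 1: at (1,3), goal (0,0), distance |1-0|+|3-0| = 4
Tile 2: at (2,0), goal (0,1), distance |2-0|+|0-1| = 3
Tile 7: at (2,1), goal (1,2), distance |2-1|+|1-2| = 2
Tile 3: at (2,2), goal (0,2), distance |2-0|+|2-2| = 2
Tile 13: at (2,3), goal (3,0), distance |2-3|+|3-0| = 4
Tile 4: at (3,0), goal (0,3), distance |3-0|+|0-3| = 6
Tile 6: at (3,1), goal (1,1), distance |3-1|+|1-1| = 2
Tile 14: at (3,2), goal (3,1), distance |3-3|+|2-1| = 1
Tile 9: at (3,3), goal (2,0), distance |3-2|+|3-0| = 4
Sum: 1 + 4 + 2 + 2 + 3 + 1 + 4 + 3 + 2 + 2 + 4 + 6 + 2 + 1 + 4 = 41

Answer: 41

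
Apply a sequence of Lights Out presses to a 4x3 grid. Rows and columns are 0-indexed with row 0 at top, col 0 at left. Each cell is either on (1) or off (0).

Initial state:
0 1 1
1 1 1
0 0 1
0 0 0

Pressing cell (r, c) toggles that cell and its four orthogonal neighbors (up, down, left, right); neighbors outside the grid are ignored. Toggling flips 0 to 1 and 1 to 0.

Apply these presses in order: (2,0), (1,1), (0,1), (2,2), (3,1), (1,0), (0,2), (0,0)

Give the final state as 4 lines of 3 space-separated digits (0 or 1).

Answer: 1 1 1
1 0 0
0 0 0
0 1 0

Derivation:
After press 1 at (2,0):
0 1 1
0 1 1
1 1 1
1 0 0

After press 2 at (1,1):
0 0 1
1 0 0
1 0 1
1 0 0

After press 3 at (0,1):
1 1 0
1 1 0
1 0 1
1 0 0

After press 4 at (2,2):
1 1 0
1 1 1
1 1 0
1 0 1

After press 5 at (3,1):
1 1 0
1 1 1
1 0 0
0 1 0

After press 6 at (1,0):
0 1 0
0 0 1
0 0 0
0 1 0

After press 7 at (0,2):
0 0 1
0 0 0
0 0 0
0 1 0

After press 8 at (0,0):
1 1 1
1 0 0
0 0 0
0 1 0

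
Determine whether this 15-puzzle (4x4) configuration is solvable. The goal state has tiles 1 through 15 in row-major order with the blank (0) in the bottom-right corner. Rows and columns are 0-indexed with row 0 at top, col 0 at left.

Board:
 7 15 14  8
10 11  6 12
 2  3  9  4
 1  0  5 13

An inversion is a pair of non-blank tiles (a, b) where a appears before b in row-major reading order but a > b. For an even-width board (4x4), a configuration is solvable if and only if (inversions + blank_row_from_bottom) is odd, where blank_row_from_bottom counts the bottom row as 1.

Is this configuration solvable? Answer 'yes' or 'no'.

Inversions: 68
Blank is in row 3 (0-indexed from top), which is row 1 counting from the bottom (bottom = 1).
68 + 1 = 69, which is odd, so the puzzle is solvable.

Answer: yes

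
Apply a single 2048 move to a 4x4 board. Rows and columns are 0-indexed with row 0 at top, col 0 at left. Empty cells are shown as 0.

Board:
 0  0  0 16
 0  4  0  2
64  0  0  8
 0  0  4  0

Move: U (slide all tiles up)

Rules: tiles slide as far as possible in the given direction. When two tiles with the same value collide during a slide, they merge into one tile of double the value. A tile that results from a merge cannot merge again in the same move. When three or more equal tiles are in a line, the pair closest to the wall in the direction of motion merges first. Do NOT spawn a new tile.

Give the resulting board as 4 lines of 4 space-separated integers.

Slide up:
col 0: [0, 0, 64, 0] -> [64, 0, 0, 0]
col 1: [0, 4, 0, 0] -> [4, 0, 0, 0]
col 2: [0, 0, 0, 4] -> [4, 0, 0, 0]
col 3: [16, 2, 8, 0] -> [16, 2, 8, 0]

Answer: 64  4  4 16
 0  0  0  2
 0  0  0  8
 0  0  0  0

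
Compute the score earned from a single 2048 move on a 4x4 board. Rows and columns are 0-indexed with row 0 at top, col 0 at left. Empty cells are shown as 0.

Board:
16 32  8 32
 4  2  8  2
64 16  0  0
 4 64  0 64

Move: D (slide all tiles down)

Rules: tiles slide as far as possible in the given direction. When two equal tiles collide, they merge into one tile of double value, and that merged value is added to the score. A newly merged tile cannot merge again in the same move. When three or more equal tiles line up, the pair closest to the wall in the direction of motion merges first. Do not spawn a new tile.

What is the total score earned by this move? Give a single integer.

Answer: 16

Derivation:
Slide down:
col 0: [16, 4, 64, 4] -> [16, 4, 64, 4]  score +0 (running 0)
col 1: [32, 2, 16, 64] -> [32, 2, 16, 64]  score +0 (running 0)
col 2: [8, 8, 0, 0] -> [0, 0, 0, 16]  score +16 (running 16)
col 3: [32, 2, 0, 64] -> [0, 32, 2, 64]  score +0 (running 16)
Board after move:
16 32  0  0
 4  2  0 32
64 16  0  2
 4 64 16 64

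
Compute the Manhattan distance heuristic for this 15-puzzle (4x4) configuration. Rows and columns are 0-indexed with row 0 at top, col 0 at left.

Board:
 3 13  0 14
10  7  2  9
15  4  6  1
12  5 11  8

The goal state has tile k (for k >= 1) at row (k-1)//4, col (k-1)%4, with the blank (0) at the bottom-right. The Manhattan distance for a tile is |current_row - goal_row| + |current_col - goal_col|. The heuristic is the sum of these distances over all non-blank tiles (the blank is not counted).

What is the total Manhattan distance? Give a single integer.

Answer: 44

Derivation:
Tile 3: (0,0)->(0,2) = 2
Tile 13: (0,1)->(3,0) = 4
Tile 14: (0,3)->(3,1) = 5
Tile 10: (1,0)->(2,1) = 2
Tile 7: (1,1)->(1,2) = 1
Tile 2: (1,2)->(0,1) = 2
Tile 9: (1,3)->(2,0) = 4
Tile 15: (2,0)->(3,2) = 3
Tile 4: (2,1)->(0,3) = 4
Tile 6: (2,2)->(1,1) = 2
Tile 1: (2,3)->(0,0) = 5
Tile 12: (3,0)->(2,3) = 4
Tile 5: (3,1)->(1,0) = 3
Tile 11: (3,2)->(2,2) = 1
Tile 8: (3,3)->(1,3) = 2
Sum: 2 + 4 + 5 + 2 + 1 + 2 + 4 + 3 + 4 + 2 + 5 + 4 + 3 + 1 + 2 = 44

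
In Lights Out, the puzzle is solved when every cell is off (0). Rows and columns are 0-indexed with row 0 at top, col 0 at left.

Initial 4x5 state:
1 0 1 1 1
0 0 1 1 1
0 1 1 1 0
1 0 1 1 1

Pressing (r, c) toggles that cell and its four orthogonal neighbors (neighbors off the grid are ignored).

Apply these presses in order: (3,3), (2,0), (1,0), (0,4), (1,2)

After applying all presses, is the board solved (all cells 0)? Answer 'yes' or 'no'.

After press 1 at (3,3):
1 0 1 1 1
0 0 1 1 1
0 1 1 0 0
1 0 0 0 0

After press 2 at (2,0):
1 0 1 1 1
1 0 1 1 1
1 0 1 0 0
0 0 0 0 0

After press 3 at (1,0):
0 0 1 1 1
0 1 1 1 1
0 0 1 0 0
0 0 0 0 0

After press 4 at (0,4):
0 0 1 0 0
0 1 1 1 0
0 0 1 0 0
0 0 0 0 0

After press 5 at (1,2):
0 0 0 0 0
0 0 0 0 0
0 0 0 0 0
0 0 0 0 0

Lights still on: 0

Answer: yes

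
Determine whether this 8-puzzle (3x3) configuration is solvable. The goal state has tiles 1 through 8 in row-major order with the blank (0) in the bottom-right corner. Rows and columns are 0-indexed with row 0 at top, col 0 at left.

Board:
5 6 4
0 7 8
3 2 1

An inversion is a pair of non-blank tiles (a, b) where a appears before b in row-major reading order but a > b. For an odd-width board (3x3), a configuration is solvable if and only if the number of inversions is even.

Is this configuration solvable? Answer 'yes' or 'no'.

Answer: yes

Derivation:
Inversions (pairs i<j in row-major order where tile[i] > tile[j] > 0): 20
20 is even, so the puzzle is solvable.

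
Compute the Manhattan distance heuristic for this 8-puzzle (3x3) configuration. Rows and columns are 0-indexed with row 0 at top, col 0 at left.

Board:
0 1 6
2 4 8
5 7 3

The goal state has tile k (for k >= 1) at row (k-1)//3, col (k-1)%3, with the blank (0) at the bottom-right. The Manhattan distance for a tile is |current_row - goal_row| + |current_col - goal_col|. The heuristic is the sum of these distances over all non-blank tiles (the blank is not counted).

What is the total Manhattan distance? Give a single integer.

Tile 1: (0,1)->(0,0) = 1
Tile 6: (0,2)->(1,2) = 1
Tile 2: (1,0)->(0,1) = 2
Tile 4: (1,1)->(1,0) = 1
Tile 8: (1,2)->(2,1) = 2
Tile 5: (2,0)->(1,1) = 2
Tile 7: (2,1)->(2,0) = 1
Tile 3: (2,2)->(0,2) = 2
Sum: 1 + 1 + 2 + 1 + 2 + 2 + 1 + 2 = 12

Answer: 12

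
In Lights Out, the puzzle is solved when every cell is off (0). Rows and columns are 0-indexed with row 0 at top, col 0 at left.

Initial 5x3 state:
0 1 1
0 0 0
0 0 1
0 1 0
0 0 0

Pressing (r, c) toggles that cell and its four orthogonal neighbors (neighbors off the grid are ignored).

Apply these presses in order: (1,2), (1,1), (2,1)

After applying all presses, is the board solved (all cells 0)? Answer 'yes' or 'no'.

Answer: no

Derivation:
After press 1 at (1,2):
0 1 0
0 1 1
0 0 0
0 1 0
0 0 0

After press 2 at (1,1):
0 0 0
1 0 0
0 1 0
0 1 0
0 0 0

After press 3 at (2,1):
0 0 0
1 1 0
1 0 1
0 0 0
0 0 0

Lights still on: 4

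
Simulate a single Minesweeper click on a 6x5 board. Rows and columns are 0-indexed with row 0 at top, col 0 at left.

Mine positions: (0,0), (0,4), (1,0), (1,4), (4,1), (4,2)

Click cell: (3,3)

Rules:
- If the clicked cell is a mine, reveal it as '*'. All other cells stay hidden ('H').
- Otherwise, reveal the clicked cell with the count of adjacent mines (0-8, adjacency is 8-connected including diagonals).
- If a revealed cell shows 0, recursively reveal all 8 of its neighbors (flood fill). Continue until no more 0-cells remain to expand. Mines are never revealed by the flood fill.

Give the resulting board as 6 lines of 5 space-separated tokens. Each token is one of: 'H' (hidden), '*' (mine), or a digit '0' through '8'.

H H H H H
H H H H H
H H H H H
H H H 1 H
H H H H H
H H H H H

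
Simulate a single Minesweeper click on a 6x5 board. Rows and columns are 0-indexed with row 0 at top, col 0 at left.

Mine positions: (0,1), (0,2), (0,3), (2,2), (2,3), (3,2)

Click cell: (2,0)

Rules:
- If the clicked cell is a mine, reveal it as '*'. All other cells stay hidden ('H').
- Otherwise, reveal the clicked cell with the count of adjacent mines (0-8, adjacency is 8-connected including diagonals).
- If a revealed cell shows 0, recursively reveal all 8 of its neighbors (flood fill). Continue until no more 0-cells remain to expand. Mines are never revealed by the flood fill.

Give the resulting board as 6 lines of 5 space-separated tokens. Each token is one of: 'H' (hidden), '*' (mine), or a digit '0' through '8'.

H H H H H
1 3 H H H
0 2 H H H
0 2 H 3 1
0 1 1 1 0
0 0 0 0 0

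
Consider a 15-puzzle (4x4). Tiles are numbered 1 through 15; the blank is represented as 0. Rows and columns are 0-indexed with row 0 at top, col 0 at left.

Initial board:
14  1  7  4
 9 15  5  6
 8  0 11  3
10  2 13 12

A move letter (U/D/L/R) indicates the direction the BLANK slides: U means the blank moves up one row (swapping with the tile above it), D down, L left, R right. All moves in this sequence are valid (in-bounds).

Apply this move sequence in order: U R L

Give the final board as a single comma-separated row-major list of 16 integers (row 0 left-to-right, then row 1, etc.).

Answer: 14, 1, 7, 4, 9, 0, 5, 6, 8, 15, 11, 3, 10, 2, 13, 12

Derivation:
After move 1 (U):
14  1  7  4
 9  0  5  6
 8 15 11  3
10  2 13 12

After move 2 (R):
14  1  7  4
 9  5  0  6
 8 15 11  3
10  2 13 12

After move 3 (L):
14  1  7  4
 9  0  5  6
 8 15 11  3
10  2 13 12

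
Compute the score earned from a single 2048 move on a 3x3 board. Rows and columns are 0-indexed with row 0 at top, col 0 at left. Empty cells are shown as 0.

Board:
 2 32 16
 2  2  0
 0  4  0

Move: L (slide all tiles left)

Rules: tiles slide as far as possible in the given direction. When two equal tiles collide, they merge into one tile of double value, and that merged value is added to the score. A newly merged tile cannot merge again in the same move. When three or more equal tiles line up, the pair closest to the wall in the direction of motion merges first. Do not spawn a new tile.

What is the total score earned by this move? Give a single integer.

Slide left:
row 0: [2, 32, 16] -> [2, 32, 16]  score +0 (running 0)
row 1: [2, 2, 0] -> [4, 0, 0]  score +4 (running 4)
row 2: [0, 4, 0] -> [4, 0, 0]  score +0 (running 4)
Board after move:
 2 32 16
 4  0  0
 4  0  0

Answer: 4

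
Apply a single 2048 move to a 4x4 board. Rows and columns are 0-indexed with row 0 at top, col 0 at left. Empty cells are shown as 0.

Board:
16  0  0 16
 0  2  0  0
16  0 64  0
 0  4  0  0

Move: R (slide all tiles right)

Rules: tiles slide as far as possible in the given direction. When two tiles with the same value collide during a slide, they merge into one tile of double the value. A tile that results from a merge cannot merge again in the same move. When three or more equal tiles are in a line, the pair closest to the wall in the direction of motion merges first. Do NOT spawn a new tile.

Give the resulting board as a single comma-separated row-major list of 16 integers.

Slide right:
row 0: [16, 0, 0, 16] -> [0, 0, 0, 32]
row 1: [0, 2, 0, 0] -> [0, 0, 0, 2]
row 2: [16, 0, 64, 0] -> [0, 0, 16, 64]
row 3: [0, 4, 0, 0] -> [0, 0, 0, 4]

Answer: 0, 0, 0, 32, 0, 0, 0, 2, 0, 0, 16, 64, 0, 0, 0, 4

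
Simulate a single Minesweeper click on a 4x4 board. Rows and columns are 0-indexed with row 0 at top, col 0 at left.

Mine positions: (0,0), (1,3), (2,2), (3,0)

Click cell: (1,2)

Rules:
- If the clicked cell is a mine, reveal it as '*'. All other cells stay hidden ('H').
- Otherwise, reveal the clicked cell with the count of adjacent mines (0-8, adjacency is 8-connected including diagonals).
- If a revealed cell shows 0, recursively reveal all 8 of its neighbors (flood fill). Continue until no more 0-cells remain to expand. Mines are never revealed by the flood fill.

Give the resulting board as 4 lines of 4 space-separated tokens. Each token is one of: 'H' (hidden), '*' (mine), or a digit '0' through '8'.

H H H H
H H 2 H
H H H H
H H H H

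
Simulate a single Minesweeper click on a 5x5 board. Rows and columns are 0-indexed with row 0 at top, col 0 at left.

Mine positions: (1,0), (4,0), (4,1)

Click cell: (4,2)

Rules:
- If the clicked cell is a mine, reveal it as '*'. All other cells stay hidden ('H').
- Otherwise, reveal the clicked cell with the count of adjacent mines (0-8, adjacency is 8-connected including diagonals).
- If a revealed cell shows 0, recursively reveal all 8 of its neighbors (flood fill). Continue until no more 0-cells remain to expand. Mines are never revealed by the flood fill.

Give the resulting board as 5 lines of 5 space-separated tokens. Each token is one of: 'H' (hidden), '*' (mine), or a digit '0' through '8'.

H H H H H
H H H H H
H H H H H
H H H H H
H H 1 H H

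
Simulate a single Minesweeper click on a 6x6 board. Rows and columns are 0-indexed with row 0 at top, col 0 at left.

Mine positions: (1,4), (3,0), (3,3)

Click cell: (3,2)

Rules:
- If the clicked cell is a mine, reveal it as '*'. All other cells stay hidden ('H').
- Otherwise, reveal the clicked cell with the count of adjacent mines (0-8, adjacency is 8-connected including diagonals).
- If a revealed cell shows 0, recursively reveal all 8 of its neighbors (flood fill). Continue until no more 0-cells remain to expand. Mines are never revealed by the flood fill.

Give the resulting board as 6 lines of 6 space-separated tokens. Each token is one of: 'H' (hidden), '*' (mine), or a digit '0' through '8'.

H H H H H H
H H H H H H
H H H H H H
H H 1 H H H
H H H H H H
H H H H H H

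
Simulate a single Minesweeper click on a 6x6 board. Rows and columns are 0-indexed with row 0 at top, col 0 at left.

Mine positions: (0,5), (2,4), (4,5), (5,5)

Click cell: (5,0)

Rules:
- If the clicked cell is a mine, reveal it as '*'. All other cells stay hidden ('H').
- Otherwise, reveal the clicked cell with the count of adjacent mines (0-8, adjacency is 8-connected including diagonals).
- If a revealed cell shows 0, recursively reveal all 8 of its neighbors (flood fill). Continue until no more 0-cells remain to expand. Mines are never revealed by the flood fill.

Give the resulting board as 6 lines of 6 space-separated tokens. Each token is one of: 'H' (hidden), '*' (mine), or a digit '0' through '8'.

0 0 0 0 1 H
0 0 0 1 2 H
0 0 0 1 H H
0 0 0 1 2 H
0 0 0 0 2 H
0 0 0 0 2 H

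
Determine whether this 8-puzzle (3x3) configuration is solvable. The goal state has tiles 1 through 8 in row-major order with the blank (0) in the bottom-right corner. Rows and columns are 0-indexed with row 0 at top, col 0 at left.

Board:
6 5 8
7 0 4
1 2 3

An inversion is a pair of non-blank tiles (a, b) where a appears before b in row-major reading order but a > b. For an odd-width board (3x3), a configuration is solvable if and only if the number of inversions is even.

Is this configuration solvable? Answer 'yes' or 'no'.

Answer: no

Derivation:
Inversions (pairs i<j in row-major order where tile[i] > tile[j] > 0): 21
21 is odd, so the puzzle is not solvable.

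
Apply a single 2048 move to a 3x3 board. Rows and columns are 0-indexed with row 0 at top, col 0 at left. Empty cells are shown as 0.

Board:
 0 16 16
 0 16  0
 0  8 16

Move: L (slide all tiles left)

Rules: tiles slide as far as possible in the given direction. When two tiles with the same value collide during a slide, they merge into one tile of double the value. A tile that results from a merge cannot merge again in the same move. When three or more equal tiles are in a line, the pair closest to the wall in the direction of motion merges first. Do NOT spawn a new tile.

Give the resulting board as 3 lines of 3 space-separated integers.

Answer: 32  0  0
16  0  0
 8 16  0

Derivation:
Slide left:
row 0: [0, 16, 16] -> [32, 0, 0]
row 1: [0, 16, 0] -> [16, 0, 0]
row 2: [0, 8, 16] -> [8, 16, 0]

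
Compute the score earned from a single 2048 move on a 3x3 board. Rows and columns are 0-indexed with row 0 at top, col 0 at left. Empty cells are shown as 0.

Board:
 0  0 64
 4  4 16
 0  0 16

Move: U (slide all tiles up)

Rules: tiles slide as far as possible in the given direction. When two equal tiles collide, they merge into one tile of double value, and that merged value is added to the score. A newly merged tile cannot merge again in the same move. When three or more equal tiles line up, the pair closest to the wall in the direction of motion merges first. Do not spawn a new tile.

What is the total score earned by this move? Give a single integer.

Slide up:
col 0: [0, 4, 0] -> [4, 0, 0]  score +0 (running 0)
col 1: [0, 4, 0] -> [4, 0, 0]  score +0 (running 0)
col 2: [64, 16, 16] -> [64, 32, 0]  score +32 (running 32)
Board after move:
 4  4 64
 0  0 32
 0  0  0

Answer: 32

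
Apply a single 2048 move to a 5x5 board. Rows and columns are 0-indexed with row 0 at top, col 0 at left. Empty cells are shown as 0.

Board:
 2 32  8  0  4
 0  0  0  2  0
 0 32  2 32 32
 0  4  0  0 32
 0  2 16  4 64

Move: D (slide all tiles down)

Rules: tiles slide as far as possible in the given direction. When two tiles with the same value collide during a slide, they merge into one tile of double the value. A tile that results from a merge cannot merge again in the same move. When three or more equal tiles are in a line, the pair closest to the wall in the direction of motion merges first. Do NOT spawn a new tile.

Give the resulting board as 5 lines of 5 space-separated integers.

Slide down:
col 0: [2, 0, 0, 0, 0] -> [0, 0, 0, 0, 2]
col 1: [32, 0, 32, 4, 2] -> [0, 0, 64, 4, 2]
col 2: [8, 0, 2, 0, 16] -> [0, 0, 8, 2, 16]
col 3: [0, 2, 32, 0, 4] -> [0, 0, 2, 32, 4]
col 4: [4, 0, 32, 32, 64] -> [0, 0, 4, 64, 64]

Answer:  0  0  0  0  0
 0  0  0  0  0
 0 64  8  2  4
 0  4  2 32 64
 2  2 16  4 64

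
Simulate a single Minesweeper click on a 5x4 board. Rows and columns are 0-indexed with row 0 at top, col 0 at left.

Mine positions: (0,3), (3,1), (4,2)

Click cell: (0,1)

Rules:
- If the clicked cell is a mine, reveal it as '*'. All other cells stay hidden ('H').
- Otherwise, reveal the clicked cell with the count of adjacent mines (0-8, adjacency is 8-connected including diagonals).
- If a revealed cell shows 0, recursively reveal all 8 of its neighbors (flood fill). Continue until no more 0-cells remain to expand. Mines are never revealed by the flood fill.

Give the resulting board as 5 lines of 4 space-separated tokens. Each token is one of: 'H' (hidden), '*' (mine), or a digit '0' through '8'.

0 0 1 H
0 0 1 H
1 1 1 H
H H H H
H H H H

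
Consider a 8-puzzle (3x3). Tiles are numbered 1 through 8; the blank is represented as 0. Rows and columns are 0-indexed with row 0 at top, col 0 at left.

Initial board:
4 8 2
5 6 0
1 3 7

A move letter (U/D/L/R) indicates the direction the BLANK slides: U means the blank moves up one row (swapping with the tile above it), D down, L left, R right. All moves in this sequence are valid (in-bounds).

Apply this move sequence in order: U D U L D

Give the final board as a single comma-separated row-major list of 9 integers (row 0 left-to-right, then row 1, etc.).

Answer: 4, 6, 8, 5, 0, 2, 1, 3, 7

Derivation:
After move 1 (U):
4 8 0
5 6 2
1 3 7

After move 2 (D):
4 8 2
5 6 0
1 3 7

After move 3 (U):
4 8 0
5 6 2
1 3 7

After move 4 (L):
4 0 8
5 6 2
1 3 7

After move 5 (D):
4 6 8
5 0 2
1 3 7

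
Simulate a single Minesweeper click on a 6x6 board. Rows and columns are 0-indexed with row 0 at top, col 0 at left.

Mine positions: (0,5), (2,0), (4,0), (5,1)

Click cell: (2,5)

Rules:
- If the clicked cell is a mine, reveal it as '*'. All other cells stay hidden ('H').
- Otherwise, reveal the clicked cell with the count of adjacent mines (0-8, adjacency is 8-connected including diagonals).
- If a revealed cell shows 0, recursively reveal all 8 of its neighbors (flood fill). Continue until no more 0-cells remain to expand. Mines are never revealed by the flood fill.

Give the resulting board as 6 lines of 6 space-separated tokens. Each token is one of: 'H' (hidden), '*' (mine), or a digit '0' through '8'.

0 0 0 0 1 H
1 1 0 0 1 1
H 1 0 0 0 0
H 2 0 0 0 0
H 2 1 0 0 0
H H 1 0 0 0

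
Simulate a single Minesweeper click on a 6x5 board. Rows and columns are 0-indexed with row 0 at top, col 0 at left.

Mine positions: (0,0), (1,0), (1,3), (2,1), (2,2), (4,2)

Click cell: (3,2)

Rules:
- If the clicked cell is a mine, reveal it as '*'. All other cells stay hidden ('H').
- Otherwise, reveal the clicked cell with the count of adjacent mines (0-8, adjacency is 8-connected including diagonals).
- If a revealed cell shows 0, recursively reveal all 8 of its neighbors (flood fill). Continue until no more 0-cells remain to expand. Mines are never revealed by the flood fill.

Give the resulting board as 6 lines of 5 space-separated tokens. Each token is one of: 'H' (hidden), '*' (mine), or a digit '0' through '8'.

H H H H H
H H H H H
H H H H H
H H 3 H H
H H H H H
H H H H H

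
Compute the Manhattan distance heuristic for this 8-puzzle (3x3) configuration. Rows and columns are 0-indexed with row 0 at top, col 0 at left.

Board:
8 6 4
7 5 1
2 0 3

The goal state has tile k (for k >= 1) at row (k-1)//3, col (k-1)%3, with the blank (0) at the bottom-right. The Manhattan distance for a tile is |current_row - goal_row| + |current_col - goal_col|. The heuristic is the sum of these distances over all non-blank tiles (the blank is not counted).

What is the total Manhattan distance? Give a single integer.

Tile 8: (0,0)->(2,1) = 3
Tile 6: (0,1)->(1,2) = 2
Tile 4: (0,2)->(1,0) = 3
Tile 7: (1,0)->(2,0) = 1
Tile 5: (1,1)->(1,1) = 0
Tile 1: (1,2)->(0,0) = 3
Tile 2: (2,0)->(0,1) = 3
Tile 3: (2,2)->(0,2) = 2
Sum: 3 + 2 + 3 + 1 + 0 + 3 + 3 + 2 = 17

Answer: 17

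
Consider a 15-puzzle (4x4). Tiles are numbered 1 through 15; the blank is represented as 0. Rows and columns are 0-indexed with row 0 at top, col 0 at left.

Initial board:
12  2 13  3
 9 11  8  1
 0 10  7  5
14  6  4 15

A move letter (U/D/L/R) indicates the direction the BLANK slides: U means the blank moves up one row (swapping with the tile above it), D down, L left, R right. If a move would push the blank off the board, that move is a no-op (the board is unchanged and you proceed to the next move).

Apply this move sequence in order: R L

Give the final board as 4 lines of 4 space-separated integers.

After move 1 (R):
12  2 13  3
 9 11  8  1
10  0  7  5
14  6  4 15

After move 2 (L):
12  2 13  3
 9 11  8  1
 0 10  7  5
14  6  4 15

Answer: 12  2 13  3
 9 11  8  1
 0 10  7  5
14  6  4 15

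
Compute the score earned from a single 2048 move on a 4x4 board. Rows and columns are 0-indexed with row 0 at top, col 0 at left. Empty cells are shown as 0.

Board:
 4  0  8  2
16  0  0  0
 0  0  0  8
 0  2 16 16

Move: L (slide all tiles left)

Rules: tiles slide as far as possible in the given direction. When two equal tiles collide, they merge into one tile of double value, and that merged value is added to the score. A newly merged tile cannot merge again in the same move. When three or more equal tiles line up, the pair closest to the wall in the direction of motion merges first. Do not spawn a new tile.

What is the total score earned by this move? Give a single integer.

Answer: 32

Derivation:
Slide left:
row 0: [4, 0, 8, 2] -> [4, 8, 2, 0]  score +0 (running 0)
row 1: [16, 0, 0, 0] -> [16, 0, 0, 0]  score +0 (running 0)
row 2: [0, 0, 0, 8] -> [8, 0, 0, 0]  score +0 (running 0)
row 3: [0, 2, 16, 16] -> [2, 32, 0, 0]  score +32 (running 32)
Board after move:
 4  8  2  0
16  0  0  0
 8  0  0  0
 2 32  0  0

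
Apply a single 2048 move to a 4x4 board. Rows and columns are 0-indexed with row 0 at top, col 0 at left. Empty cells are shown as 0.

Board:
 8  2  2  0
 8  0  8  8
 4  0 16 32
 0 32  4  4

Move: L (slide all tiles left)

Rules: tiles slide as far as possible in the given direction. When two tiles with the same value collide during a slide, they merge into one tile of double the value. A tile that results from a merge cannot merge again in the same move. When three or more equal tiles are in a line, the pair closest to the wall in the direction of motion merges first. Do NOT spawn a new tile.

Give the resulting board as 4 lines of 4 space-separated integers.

Slide left:
row 0: [8, 2, 2, 0] -> [8, 4, 0, 0]
row 1: [8, 0, 8, 8] -> [16, 8, 0, 0]
row 2: [4, 0, 16, 32] -> [4, 16, 32, 0]
row 3: [0, 32, 4, 4] -> [32, 8, 0, 0]

Answer:  8  4  0  0
16  8  0  0
 4 16 32  0
32  8  0  0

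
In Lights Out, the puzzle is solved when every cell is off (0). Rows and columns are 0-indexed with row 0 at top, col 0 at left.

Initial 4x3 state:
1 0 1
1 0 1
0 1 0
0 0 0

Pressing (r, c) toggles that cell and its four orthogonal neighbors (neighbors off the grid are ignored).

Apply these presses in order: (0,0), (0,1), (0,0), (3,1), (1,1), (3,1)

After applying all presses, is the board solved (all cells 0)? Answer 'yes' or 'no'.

Answer: yes

Derivation:
After press 1 at (0,0):
0 1 1
0 0 1
0 1 0
0 0 0

After press 2 at (0,1):
1 0 0
0 1 1
0 1 0
0 0 0

After press 3 at (0,0):
0 1 0
1 1 1
0 1 0
0 0 0

After press 4 at (3,1):
0 1 0
1 1 1
0 0 0
1 1 1

After press 5 at (1,1):
0 0 0
0 0 0
0 1 0
1 1 1

After press 6 at (3,1):
0 0 0
0 0 0
0 0 0
0 0 0

Lights still on: 0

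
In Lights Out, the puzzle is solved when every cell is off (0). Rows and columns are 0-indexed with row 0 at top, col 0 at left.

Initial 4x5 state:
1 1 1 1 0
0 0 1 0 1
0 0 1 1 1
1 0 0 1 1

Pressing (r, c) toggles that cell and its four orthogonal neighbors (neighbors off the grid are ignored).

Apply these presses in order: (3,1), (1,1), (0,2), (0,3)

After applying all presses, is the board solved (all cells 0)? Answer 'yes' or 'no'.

After press 1 at (3,1):
1 1 1 1 0
0 0 1 0 1
0 1 1 1 1
0 1 1 1 1

After press 2 at (1,1):
1 0 1 1 0
1 1 0 0 1
0 0 1 1 1
0 1 1 1 1

After press 3 at (0,2):
1 1 0 0 0
1 1 1 0 1
0 0 1 1 1
0 1 1 1 1

After press 4 at (0,3):
1 1 1 1 1
1 1 1 1 1
0 0 1 1 1
0 1 1 1 1

Lights still on: 17

Answer: no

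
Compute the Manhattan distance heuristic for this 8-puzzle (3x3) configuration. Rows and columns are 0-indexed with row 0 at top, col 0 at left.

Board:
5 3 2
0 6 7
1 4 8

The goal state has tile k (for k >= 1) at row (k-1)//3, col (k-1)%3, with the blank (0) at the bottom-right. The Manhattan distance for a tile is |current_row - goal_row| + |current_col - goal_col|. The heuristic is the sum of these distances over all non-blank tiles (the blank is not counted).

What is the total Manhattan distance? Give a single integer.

Answer: 13

Derivation:
Tile 5: at (0,0), goal (1,1), distance |0-1|+|0-1| = 2
Tile 3: at (0,1), goal (0,2), distance |0-0|+|1-2| = 1
Tile 2: at (0,2), goal (0,1), distance |0-0|+|2-1| = 1
Tile 6: at (1,1), goal (1,2), distance |1-1|+|1-2| = 1
Tile 7: at (1,2), goal (2,0), distance |1-2|+|2-0| = 3
Tile 1: at (2,0), goal (0,0), distance |2-0|+|0-0| = 2
Tile 4: at (2,1), goal (1,0), distance |2-1|+|1-0| = 2
Tile 8: at (2,2), goal (2,1), distance |2-2|+|2-1| = 1
Sum: 2 + 1 + 1 + 1 + 3 + 2 + 2 + 1 = 13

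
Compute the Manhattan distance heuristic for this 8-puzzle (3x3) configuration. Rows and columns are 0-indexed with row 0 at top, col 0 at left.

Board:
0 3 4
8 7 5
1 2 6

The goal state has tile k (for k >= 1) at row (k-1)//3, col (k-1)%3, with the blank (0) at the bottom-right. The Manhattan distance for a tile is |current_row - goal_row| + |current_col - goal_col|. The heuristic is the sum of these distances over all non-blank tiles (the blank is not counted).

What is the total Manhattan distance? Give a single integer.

Answer: 14

Derivation:
Tile 3: at (0,1), goal (0,2), distance |0-0|+|1-2| = 1
Tile 4: at (0,2), goal (1,0), distance |0-1|+|2-0| = 3
Tile 8: at (1,0), goal (2,1), distance |1-2|+|0-1| = 2
Tile 7: at (1,1), goal (2,0), distance |1-2|+|1-0| = 2
Tile 5: at (1,2), goal (1,1), distance |1-1|+|2-1| = 1
Tile 1: at (2,0), goal (0,0), distance |2-0|+|0-0| = 2
Tile 2: at (2,1), goal (0,1), distance |2-0|+|1-1| = 2
Tile 6: at (2,2), goal (1,2), distance |2-1|+|2-2| = 1
Sum: 1 + 3 + 2 + 2 + 1 + 2 + 2 + 1 = 14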